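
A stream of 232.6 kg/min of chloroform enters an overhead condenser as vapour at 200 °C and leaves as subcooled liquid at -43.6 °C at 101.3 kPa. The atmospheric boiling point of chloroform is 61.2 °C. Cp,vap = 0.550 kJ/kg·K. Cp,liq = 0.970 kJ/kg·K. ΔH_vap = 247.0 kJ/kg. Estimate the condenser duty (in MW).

Q_c = 1.65 MW

vapour 200→61.2 °C: -76.34 kJ/kg
condensation at 61.2 °C: -247 kJ/kg
liquid 61.2→-43.6 °C: -101.66 kJ/kg
Δh = -76.34 + -247 + -101.66 = -425 kJ/kg
Q = ṁ·Δh = 232.6 kg/min × -425 kJ/kg = -98854 kJ/min
|Q| = 1647.6 kW = 1.6476 MW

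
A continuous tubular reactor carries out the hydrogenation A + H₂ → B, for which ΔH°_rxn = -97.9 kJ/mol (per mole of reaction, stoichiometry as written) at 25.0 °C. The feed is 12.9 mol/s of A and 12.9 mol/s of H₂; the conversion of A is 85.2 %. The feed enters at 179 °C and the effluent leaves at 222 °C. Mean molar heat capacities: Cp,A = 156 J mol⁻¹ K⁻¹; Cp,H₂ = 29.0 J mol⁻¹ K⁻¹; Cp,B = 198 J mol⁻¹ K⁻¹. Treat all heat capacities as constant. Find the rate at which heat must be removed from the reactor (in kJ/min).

Q_out = 56700 kJ/min

Extent of reaction ξ = 0.852 × 12.9 = 10.991 mol/s
Reaction term: ξ·ΔH°_rxn = 10.991 × -97.9 = -1076 kJ/s
Sensible, feed 179→25 °C: -367.52 kJ/s
Outlet flows (mol/s): A 1.9092, H₂ 1.9092, B 10.991
Sensible, products 25→222 °C: 498.29 kJ/s
Q = ΔH = -945.23 kJ/s = -945.23 kW
Heat removed = 56714 kJ/min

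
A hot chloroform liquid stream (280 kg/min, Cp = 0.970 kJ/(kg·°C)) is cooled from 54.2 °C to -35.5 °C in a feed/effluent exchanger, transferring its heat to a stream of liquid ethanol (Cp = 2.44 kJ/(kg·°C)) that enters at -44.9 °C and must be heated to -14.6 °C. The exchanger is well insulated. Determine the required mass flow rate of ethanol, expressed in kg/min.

ṁ_c = 330 kg/min

Heat released by hot stream: Q = 280 × 0.970 × (54.2 − -35.5) = 24363 kJ/min
Energy balance on cold side (adiabatic exchanger): Q = ṁ_c·Cp_c·(T_c,out − T_c,in)
ṁ_c = 24363 / [2.44 × (-14.6 − -44.9)] = 329.53 kg/min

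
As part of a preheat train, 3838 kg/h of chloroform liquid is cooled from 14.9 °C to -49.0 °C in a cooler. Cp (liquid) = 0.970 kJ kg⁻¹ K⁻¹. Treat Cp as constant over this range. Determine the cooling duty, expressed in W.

Q_c = 66100 W

Q = ṁ·Cp·ΔT = 3838 × 0.970 × (-49.0 − 14.9) = -237890 kJ/h
Converting: 237890 / 3600 s = 66.081 kW
Cooling duty = 66081 W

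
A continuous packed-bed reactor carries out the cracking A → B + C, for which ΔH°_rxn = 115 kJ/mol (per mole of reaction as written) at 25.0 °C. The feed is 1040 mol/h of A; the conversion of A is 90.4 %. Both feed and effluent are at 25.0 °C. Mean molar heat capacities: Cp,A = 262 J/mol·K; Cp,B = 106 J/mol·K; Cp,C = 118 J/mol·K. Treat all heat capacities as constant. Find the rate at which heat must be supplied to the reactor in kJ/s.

Extent of reaction ξ = 0.904 × 1040 = 940.16 mol/h
Reaction term: ξ·ΔH°_rxn = 940.16 × 115 = 108120 kJ/h
Q = ΔH = 108120 kJ/h = 30.033 kW
Heat supplied = 30.033 kJ/s

Q_in = 30.0 kJ/s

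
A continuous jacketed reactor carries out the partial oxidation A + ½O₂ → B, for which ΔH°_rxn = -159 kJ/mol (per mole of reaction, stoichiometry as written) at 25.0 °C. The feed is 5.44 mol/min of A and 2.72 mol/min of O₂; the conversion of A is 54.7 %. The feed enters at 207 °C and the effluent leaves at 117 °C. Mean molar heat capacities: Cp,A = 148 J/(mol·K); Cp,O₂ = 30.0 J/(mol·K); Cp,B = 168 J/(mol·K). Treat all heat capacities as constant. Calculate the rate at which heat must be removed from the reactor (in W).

Extent of reaction ξ = 0.547 × 5.44 = 2.9757 mol/min
Reaction term: ξ·ΔH°_rxn = 2.9757 × -159 = -473.13 kJ/min
Sensible, feed 207→25 °C: -161.38 kJ/min
Outlet flows (mol/min): A 2.4643, O₂ 1.2322, B 2.9757
Sensible, products 25→117 °C: 82.947 kJ/min
Q = ΔH = -551.57 kJ/min = -9.1928 kW
Heat removed = 9192.8 W

Q_out = 9190 W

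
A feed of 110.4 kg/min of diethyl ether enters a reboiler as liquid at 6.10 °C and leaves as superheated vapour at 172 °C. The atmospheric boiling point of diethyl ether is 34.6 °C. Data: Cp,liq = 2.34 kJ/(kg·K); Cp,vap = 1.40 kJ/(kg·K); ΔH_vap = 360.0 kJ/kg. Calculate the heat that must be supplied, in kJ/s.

Q = 1140 kJ/s

liquid 6.10→34.6 °C: 66.69 kJ/kg
vaporisation at 34.6 °C: 360 kJ/kg
vapour 34.6→172 °C: 192.36 kJ/kg
Δh = 66.69 + 360 + 192.36 = 619.05 kJ/kg
Q = ṁ·Δh = 110.4 kg/min × 619.05 kJ/kg = 68343 kJ/min
|Q| = 1139.1 kW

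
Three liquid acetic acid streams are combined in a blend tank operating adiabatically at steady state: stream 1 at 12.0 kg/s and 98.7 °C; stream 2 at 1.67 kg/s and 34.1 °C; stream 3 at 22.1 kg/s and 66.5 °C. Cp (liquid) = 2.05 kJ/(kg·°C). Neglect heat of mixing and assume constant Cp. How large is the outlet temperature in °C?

T_out = 75.8 °C

Adiabatic, steady state ⇒ Σ ṁᵢCp,ᵢ(T_out − Tᵢ) = 0
Σ ṁᵢCp,ᵢTᵢ = 12.0×2.05×98.7 + 1.67×2.05×34.1 + 22.1×2.05×66.5 = 5557.5
Σ ṁᵢCp,ᵢ = 12.0×2.05 + 1.67×2.05 + 22.1×2.05 = 73.328
T_out = 5557.5 / 73.328 = 75.79 °C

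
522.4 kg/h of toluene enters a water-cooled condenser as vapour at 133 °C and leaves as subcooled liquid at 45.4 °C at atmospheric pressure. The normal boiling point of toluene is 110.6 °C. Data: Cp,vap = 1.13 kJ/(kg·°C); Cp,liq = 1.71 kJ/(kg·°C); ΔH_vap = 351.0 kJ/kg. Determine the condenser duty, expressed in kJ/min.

Q_c = 4250 kJ/min

vapour 133→110.6 °C: -25.312 kJ/kg
condensation at 110.6 °C: -351 kJ/kg
liquid 110.6→45.4 °C: -111.49 kJ/kg
Δh = -25.312 + -351 + -111.49 = -487.8 kJ/kg
Q = ṁ·Δh = 522.4 kg/h × -487.8 kJ/kg = -254830 kJ/h
|Q| = 70.786 kW = 4247.1 kJ/min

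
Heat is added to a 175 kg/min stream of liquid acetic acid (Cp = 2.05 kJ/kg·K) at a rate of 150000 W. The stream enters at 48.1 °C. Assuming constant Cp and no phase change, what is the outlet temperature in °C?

Q = 150000 W = 9000 kJ/min
ΔT = Q/(ṁ·Cp) = 9000/(175×2.05) = 25.087 K
T_out = 48.1 + 25.087 = 73.187 °C

T_out = 73.2 °C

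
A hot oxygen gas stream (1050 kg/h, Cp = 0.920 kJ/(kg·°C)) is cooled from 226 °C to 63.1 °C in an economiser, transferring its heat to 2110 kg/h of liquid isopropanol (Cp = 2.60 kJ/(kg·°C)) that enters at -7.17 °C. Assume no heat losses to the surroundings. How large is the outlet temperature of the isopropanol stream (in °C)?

T_c,out = 21.5 °C

Heat released by hot stream: Q = 1050 × 0.920 × (226 − 63.1) = 157360 kJ/h
Energy balance on cold side (adiabatic exchanger): Q = ṁ_c·Cp_c·(T_c,out − T_c,in)
T_c,out = -7.17 + 157360/(2110 × 2.60) = 21.514 °C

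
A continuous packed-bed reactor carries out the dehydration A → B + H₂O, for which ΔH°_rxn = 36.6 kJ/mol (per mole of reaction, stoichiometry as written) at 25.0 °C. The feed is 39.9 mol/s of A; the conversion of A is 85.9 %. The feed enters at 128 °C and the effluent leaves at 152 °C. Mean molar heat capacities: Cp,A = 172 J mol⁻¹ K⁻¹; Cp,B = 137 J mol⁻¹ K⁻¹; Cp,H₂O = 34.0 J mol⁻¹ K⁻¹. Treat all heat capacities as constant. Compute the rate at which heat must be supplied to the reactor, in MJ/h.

Extent of reaction ξ = 0.859 × 39.9 = 34.274 mol/s
Reaction term: ξ·ΔH°_rxn = 34.274 × 36.6 = 1254.4 kJ/s
Sensible, feed 128→25 °C: -706.87 kJ/s
Outlet flows (mol/s): A 5.6259, B 34.274, H₂O 34.274
Sensible, products 25→152 °C: 867.22 kJ/s
Q = ΔH = 1414.8 kJ/s = 1414.8 kW
Heat supplied = 5093.2 MJ/h

Q_in = 5090 MJ/h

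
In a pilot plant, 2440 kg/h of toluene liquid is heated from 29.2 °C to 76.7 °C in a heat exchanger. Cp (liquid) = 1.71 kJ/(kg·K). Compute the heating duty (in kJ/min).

Q = ṁ·Cp·ΔT = 2440 × 1.71 × (76.7 − 29.2) = 198190 kJ/h
Converting: 198190 / 3600 s = 55.052 kW
Heating duty = 3303.1 kJ/min

Q = 3300 kJ/min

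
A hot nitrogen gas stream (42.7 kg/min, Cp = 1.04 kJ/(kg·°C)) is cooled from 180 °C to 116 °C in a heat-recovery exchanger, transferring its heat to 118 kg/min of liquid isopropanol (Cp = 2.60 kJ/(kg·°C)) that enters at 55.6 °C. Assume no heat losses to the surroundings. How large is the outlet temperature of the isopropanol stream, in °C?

Heat released by hot stream: Q = 42.7 × 1.04 × (180 − 116) = 2842.1 kJ/min
Energy balance on cold side (adiabatic exchanger): Q = ṁ_c·Cp_c·(T_c,out − T_c,in)
T_c,out = 55.6 + 2842.1/(118 × 2.60) = 64.864 °C

T_c,out = 64.9 °C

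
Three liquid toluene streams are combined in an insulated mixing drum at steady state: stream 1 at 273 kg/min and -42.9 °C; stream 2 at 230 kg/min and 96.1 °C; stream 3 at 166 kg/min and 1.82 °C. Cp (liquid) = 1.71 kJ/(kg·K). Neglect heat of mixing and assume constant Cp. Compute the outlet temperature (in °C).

No heat crosses the boundary, so H_out = H_in.
T_out = Σ ṁᵢCp,ᵢTᵢ / Σ ṁᵢCp,ᵢ
      = 18286 / 1144 = 15.984 °C

T_out = 16.0 °C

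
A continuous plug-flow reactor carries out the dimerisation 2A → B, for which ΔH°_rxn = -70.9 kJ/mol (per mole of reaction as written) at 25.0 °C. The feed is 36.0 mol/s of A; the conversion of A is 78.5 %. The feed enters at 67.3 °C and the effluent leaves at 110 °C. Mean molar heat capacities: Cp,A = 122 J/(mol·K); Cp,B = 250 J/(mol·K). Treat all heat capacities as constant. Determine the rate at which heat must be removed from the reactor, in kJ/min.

Q_out = 48400 kJ/min

Extent of reaction ξ = 0.785 × 36.0 / 2 = 14.13 mol/s
Reaction term: ξ·ΔH°_rxn = 14.13 × -70.9 = -1001.8 kJ/s
Sensible, feed 67.3→25 °C: -185.78 kJ/s
Outlet flows (mol/s): A 7.74, B 14.13
Sensible, products 25→110 °C: 380.53 kJ/s
Q = ΔH = -807.07 kJ/s = -807.07 kW
Heat removed = 48424 kJ/min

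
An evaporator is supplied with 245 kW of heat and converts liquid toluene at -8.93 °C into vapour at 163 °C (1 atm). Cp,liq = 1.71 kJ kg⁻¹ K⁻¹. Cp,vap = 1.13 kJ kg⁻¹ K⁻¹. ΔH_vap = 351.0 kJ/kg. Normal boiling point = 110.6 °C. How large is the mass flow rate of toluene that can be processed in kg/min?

Δh = 1.71×(110.6−-8.93) + 351.0 + 1.13×(163−110.6) = 614.61 kJ/kg
Q = 245 kW = 245 kJ/s = 14700 kJ/min
ṁ = Q/Δh = 14700 / 614.61 = 23.918 kg/min

ṁ = 23.9 kg/min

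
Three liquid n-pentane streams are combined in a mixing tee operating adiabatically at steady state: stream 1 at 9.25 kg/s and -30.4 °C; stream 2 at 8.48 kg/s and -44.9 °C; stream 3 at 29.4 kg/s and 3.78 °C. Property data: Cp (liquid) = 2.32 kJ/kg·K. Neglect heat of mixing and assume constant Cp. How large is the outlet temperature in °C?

Adiabatic, steady state ⇒ Σ ṁᵢCp,ᵢ(T_out − Tᵢ) = 0
T_out = Σ ṁᵢCp,ᵢTᵢ / Σ ṁᵢCp,ᵢ
      = -1277.9 / 109.34 = -11.687 °C

T_out = -11.7 °C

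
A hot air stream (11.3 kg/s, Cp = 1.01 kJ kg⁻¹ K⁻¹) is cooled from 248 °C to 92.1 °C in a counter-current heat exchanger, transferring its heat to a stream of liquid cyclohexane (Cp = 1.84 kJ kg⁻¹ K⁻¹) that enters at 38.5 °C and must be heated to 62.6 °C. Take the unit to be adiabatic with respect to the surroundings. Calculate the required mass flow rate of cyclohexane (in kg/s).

Heat released by hot stream: Q = 11.3 × 1.01 × (248 − 92.1) = 1779.3 kJ/s
Energy balance on cold side (adiabatic exchanger): Q = ṁ_c·Cp_c·(T_c,out − T_c,in)
ṁ_c = 1779.3 / [1.84 × (62.6 − 38.5)] = 40.125 kg/s

ṁ_c = 40.1 kg/s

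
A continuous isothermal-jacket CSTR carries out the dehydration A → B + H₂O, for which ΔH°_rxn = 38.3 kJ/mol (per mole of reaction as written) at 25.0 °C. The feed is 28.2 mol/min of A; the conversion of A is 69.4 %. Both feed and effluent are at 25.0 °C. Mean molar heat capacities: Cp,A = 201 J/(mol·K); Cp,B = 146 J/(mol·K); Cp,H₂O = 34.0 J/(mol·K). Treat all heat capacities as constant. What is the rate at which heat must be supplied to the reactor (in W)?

Q_in = 12500 W

Extent of reaction ξ = 0.694 × 28.2 = 19.571 mol/min
Reaction term: ξ·ΔH°_rxn = 19.571 × 38.3 = 749.56 kJ/min
Q = ΔH = 749.56 kJ/min = 12.493 kW
Heat supplied = 12493 W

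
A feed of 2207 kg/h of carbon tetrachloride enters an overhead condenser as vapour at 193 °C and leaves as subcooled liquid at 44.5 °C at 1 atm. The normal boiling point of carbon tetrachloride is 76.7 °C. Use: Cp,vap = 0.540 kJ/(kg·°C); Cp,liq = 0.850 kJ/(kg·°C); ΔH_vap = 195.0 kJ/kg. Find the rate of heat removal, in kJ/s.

Q_c = 175 kJ/s

vapour 193→76.7 °C: -62.802 kJ/kg
condensation at 76.7 °C: -195 kJ/kg
liquid 76.7→44.5 °C: -27.37 kJ/kg
Δh = -62.802 + -195 + -27.37 = -285.17 kJ/kg
Q = ṁ·Δh = 2207 kg/h × -285.17 kJ/kg = -629370 kJ/h
|Q| = 174.83 kW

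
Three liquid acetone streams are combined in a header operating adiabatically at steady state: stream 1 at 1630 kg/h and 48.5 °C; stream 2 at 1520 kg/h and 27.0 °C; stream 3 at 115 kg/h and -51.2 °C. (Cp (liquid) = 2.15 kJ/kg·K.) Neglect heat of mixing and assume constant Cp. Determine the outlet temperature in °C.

T_out = 35.0 °C

No heat crosses the boundary, so H_out = H_in.
Σ ṁᵢCp,ᵢTᵢ = 1630×2.15×48.5 + 1520×2.15×27.0 + 115×2.15×-51.2 = 245550
Σ ṁᵢCp,ᵢ = 1630×2.15 + 1520×2.15 + 115×2.15 = 7019.8
T_out = 245550 / 7019.8 = 34.979 °C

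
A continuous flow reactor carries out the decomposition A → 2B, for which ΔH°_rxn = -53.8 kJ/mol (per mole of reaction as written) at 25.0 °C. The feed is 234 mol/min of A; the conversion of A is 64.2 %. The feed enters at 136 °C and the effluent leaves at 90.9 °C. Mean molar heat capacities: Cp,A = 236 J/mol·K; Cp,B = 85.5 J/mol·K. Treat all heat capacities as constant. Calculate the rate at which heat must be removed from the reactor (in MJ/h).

Extent of reaction ξ = 0.642 × 234 = 150.23 mol/min
Reaction term: ξ·ΔH°_rxn = 150.23 × -53.8 = -8082.3 kJ/min
Sensible, feed 136→25 °C: -6129.9 kJ/min
Outlet flows (mol/min): A 83.772, B 300.46
Sensible, products 25→90.9 °C: 2995.8 kJ/min
Q = ΔH = -11216 kJ/min = -186.94 kW
Heat removed = 672.98 MJ/h

Q_out = 673 MJ/h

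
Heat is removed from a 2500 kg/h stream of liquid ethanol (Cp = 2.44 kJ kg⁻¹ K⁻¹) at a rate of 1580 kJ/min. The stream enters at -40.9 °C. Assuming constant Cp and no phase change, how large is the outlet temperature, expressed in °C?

Q = 1580 kJ/min = 94800 kJ/h
ΔT = Q/(ṁ·Cp) = 94800/(2500×2.44) = 15.541 K
T_out = -40.9 − 15.541 = -56.441 °C

T_out = -56.4 °C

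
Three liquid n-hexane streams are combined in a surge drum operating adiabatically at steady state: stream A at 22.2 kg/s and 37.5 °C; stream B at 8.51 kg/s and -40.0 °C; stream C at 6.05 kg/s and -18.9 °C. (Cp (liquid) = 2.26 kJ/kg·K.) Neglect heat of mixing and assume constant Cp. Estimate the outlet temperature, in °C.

T_out = 10.3 °C

Adiabatic, steady state ⇒ Σ ṁᵢCp,ᵢ(T_out − Tᵢ) = 0
Σ ṁᵢCp,ᵢTᵢ = 22.2×2.26×37.5 + 8.51×2.26×-40.0 + 6.05×2.26×-18.9 = 853.73
Σ ṁᵢCp,ᵢ = 22.2×2.26 + 8.51×2.26 + 6.05×2.26 = 83.078
T_out = 853.73 / 83.078 = 10.276 °C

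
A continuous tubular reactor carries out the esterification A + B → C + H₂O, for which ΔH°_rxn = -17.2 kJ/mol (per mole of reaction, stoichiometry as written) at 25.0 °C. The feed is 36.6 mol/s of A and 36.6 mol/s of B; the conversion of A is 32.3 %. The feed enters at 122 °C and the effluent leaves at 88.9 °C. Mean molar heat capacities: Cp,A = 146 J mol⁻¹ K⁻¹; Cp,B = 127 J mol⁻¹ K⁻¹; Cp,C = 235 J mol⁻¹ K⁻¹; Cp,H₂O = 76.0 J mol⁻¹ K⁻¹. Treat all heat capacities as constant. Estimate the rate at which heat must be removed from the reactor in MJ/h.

Q_out = 1820 MJ/h

Extent of reaction ξ = 0.323 × 36.6 = 11.822 mol/s
Reaction term: ξ·ΔH°_rxn = 11.822 × -17.2 = -203.33 kJ/s
Sensible, feed 122→25 °C: -969.2 kJ/s
Outlet flows (mol/s): A 24.778, B 24.778, C 11.822, H₂O 11.822
Sensible, products 25→88.9 °C: 667.18 kJ/s
Q = ΔH = -505.36 kJ/s = -505.36 kW
Heat removed = 1819.3 MJ/h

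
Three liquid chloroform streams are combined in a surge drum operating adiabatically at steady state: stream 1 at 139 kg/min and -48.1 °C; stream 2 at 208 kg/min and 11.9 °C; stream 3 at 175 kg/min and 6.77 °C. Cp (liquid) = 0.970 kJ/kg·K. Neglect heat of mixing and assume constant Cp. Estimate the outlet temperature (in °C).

Adiabatic, steady state ⇒ Σ ṁᵢCp,ᵢ(T_out − Tᵢ) = 0
T_out = Σ ṁᵢCp,ᵢTᵢ / Σ ṁᵢCp,ᵢ
      = -2935.2 / 506.34 = -5.7968 °C

T_out = -5.80 °C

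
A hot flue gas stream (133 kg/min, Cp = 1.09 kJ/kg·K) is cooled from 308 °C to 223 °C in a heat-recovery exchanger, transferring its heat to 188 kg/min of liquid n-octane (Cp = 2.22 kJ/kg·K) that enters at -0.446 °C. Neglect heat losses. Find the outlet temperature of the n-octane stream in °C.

T_c,out = 29.1 °C

Heat released by hot stream: Q = 133 × 1.09 × (308 − 223) = 12322 kJ/min
Energy balance on cold side (adiabatic exchanger): Q = ṁ_c·Cp_c·(T_c,out − T_c,in)
T_c,out = -0.446 + 12322/(188 × 2.22) = 29.079 °C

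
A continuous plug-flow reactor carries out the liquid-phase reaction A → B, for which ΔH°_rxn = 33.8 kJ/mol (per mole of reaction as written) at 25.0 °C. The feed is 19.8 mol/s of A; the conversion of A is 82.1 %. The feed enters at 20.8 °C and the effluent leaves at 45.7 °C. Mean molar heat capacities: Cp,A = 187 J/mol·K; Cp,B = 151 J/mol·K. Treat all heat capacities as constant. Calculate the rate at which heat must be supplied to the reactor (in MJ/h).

Q_in = 2270 MJ/h

Extent of reaction ξ = 0.821 × 19.8 = 16.256 mol/s
Reaction term: ξ·ΔH°_rxn = 16.256 × 33.8 = 549.45 kJ/s
Sensible, feed 20.8→25 °C: 15.551 kJ/s
Outlet flows (mol/s): A 3.5442, B 16.256
Sensible, products 25→45.7 °C: 64.53 kJ/s
Q = ΔH = 629.53 kJ/s = 629.53 kW
Heat supplied = 2266.3 MJ/h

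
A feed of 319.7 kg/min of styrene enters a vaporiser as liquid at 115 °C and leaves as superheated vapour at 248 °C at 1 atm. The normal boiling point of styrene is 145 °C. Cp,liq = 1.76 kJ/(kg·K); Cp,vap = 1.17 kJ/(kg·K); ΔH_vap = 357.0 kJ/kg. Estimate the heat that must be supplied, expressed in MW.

liquid 115→145 °C: 52.8 kJ/kg
vaporisation at 145 °C: 357 kJ/kg
vapour 145→248 °C: 120.51 kJ/kg
Δh = 52.8 + 357 + 120.51 = 530.31 kJ/kg
Q = ṁ·Δh = 319.7 kg/min × 530.31 kJ/kg = 169540 kJ/min
|Q| = 2825.7 kW = 2.8257 MW

Q = 2.83 MW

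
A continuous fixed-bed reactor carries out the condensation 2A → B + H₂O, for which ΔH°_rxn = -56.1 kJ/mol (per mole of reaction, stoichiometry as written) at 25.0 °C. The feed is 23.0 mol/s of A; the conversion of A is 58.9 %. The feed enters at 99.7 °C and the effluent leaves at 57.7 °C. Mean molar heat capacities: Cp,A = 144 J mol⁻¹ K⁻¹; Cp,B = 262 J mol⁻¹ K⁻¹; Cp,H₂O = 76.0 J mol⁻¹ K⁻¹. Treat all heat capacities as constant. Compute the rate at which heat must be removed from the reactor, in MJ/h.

Q_out = 1830 MJ/h

Extent of reaction ξ = 0.589 × 23.0 / 2 = 6.7735 mol/s
Reaction term: ξ·ΔH°_rxn = 6.7735 × -56.1 = -379.99 kJ/s
Sensible, feed 99.7→25 °C: -247.41 kJ/s
Outlet flows (mol/s): A 9.453, B 6.7735, H₂O 6.7735
Sensible, products 25→57.7 °C: 119.38 kJ/s
Q = ΔH = -508.02 kJ/s = -508.02 kW
Heat removed = 1828.9 MJ/h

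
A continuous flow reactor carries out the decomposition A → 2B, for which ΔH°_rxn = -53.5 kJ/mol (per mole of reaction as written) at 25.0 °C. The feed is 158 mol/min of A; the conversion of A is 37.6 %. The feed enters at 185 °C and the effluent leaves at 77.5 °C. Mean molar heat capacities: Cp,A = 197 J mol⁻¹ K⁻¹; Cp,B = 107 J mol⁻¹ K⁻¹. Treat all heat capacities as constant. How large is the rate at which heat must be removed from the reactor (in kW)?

Q_out = 108 kW

Extent of reaction ξ = 0.376 × 158 = 59.408 mol/min
Reaction term: ξ·ΔH°_rxn = 59.408 × -53.5 = -3178.3 kJ/min
Sensible, feed 185→25 °C: -4980.2 kJ/min
Outlet flows (mol/min): A 98.592, B 118.82
Sensible, products 25→77.5 °C: 1687.1 kJ/min
Q = ΔH = -6471.4 kJ/min = -107.86 kW
Heat removed = 107.86 kW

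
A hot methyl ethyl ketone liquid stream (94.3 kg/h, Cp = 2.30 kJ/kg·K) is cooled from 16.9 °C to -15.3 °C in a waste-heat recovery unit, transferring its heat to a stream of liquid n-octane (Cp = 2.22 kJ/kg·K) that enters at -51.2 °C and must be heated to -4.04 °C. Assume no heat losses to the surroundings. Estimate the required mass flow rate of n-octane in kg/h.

Heat released by hot stream: Q = 94.3 × 2.30 × (16.9 − -15.3) = 6983.9 kJ/h
Energy balance on cold side (adiabatic exchanger): Q = ṁ_c·Cp_c·(T_c,out − T_c,in)
ṁ_c = 6983.9 / [2.22 × (-4.04 − -51.2)] = 66.707 kg/h

ṁ_c = 66.7 kg/h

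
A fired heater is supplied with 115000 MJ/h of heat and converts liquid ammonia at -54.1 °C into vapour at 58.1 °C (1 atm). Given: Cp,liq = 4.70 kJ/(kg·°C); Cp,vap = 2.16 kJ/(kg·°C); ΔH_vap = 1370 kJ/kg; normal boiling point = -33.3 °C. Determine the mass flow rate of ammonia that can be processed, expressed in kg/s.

ṁ = 19.2 kg/s

Δh = 4.70×(-33.3−-54.1) + 1370 + 2.16×(58.1−-33.3) = 1665.2 kJ/kg
Q = 115000 MJ/h = 31944 kJ/s = 31944 kJ/s
ṁ = Q/Δh = 31944 / 1665.2 = 19.184 kg/s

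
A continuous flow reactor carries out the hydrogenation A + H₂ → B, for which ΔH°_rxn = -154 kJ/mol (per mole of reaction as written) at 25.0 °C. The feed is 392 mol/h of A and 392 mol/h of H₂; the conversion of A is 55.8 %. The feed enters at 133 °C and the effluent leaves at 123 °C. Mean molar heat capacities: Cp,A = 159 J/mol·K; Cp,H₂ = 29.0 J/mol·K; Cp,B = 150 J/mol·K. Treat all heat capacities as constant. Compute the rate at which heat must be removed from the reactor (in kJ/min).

Extent of reaction ξ = 0.558 × 392 = 218.74 mol/h
Reaction term: ξ·ΔH°_rxn = 218.74 × -154 = -33685 kJ/h
Sensible, feed 133→25 °C: -7959.2 kJ/h
Outlet flows (mol/h): A 173.26, H₂ 173.26, B 218.74
Sensible, products 25→123 °C: 6407.6 kJ/h
Q = ΔH = -35237 kJ/h = -9.788 kW
Heat removed = 587.28 kJ/min

Q_out = 587 kJ/min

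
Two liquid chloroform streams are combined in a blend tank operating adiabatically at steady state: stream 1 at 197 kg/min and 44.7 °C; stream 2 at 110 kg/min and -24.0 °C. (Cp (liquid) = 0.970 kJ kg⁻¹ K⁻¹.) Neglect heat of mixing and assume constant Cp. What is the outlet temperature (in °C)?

No heat crosses the boundary, so H_out = H_in.
Σ ṁᵢCp,ᵢTᵢ = 197×0.970×44.7 + 110×0.970×-24.0 = 5980.9
Σ ṁᵢCp,ᵢ = 197×0.970 + 110×0.970 = 297.79
T_out = 5980.9 / 297.79 = 20.084 °C

T_out = 20.1 °C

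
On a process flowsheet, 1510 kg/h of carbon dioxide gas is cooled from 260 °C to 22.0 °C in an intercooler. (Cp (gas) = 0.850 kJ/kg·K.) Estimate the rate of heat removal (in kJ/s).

Q = ṁ·Cp·ΔT = 1510 × 0.850 × (22.0 − 260) = -305470 kJ/h
Converting: 305470 / 3600 s = 84.854 kW

Q_c = 84.9 kJ/s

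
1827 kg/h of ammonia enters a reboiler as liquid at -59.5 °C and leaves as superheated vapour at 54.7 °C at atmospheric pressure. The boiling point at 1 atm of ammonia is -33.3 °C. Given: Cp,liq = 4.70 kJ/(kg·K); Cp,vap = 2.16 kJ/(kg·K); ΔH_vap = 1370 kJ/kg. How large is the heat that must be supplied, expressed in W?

liquid -59.5→-33.3 °C: 123.14 kJ/kg
vaporisation at -33.3 °C: 1370 kJ/kg
vapour -33.3→54.7 °C: 190.08 kJ/kg
Δh = 123.14 + 1370 + 190.08 = 1683.2 kJ/kg
Q = ṁ·Δh = 1827 kg/h × 1683.2 kJ/kg = 3.0752e+06 kJ/h
|Q| = 854.23 kW = 854230 W

Q = 854000 W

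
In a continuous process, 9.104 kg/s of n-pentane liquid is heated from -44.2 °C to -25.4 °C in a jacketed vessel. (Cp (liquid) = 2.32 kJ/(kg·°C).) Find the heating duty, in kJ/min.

Q = ṁ·Cp·ΔT = 9.104 × 2.32 × (-25.4 − -44.2) = 397.08 kJ/s
Heating duty = 23825 kJ/min

Q = 23800 kJ/min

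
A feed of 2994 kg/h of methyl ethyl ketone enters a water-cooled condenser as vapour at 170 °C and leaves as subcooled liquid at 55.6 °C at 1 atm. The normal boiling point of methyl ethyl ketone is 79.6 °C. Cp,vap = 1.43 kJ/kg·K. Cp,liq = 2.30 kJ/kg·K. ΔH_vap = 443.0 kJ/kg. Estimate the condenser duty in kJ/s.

vapour 170→79.6 °C: -129.27 kJ/kg
condensation at 79.6 °C: -443 kJ/kg
liquid 79.6→55.6 °C: -55.2 kJ/kg
Δh = -129.27 + -443 + -55.2 = -627.47 kJ/kg
Q = ṁ·Δh = 2994 kg/h × -627.47 kJ/kg = -1.8787e+06 kJ/h
|Q| = 521.85 kW

Q_c = 522 kJ/s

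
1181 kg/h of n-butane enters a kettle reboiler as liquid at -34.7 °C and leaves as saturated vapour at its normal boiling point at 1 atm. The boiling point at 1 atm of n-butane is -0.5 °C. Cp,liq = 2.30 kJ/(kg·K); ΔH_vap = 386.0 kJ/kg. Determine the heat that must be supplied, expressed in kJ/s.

Q = 152 kJ/s

liquid -34.7→-0.5 °C: 78.66 kJ/kg
vaporisation at -0.5 °C: 386 kJ/kg
Δh = 78.66 + 386 = 464.66 kJ/kg
Q = ṁ·Δh = 1181 kg/h × 464.66 kJ/kg = 548760 kJ/h
|Q| = 152.43 kW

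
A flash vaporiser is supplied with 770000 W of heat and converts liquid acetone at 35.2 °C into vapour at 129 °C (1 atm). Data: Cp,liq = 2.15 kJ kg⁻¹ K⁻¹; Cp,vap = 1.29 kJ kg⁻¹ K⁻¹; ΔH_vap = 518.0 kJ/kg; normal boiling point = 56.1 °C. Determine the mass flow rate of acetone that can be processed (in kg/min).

ṁ = 70.3 kg/min

Δh = 2.15×(56.1−35.2) + 518.0 + 1.29×(129−56.1) = 656.98 kJ/kg
Q = 770000 W = 770 kJ/s = 46200 kJ/min
ṁ = Q/Δh = 46200 / 656.98 = 70.322 kg/min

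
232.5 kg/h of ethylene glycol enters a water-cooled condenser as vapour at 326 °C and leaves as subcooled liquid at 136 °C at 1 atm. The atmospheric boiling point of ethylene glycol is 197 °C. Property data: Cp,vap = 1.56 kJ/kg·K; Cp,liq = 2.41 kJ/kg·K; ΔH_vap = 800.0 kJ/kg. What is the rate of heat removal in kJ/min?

Q_c = 4450 kJ/min

vapour 326→197 °C: -201.24 kJ/kg
condensation at 197 °C: -800 kJ/kg
liquid 197→136 °C: -147.01 kJ/kg
Δh = -201.24 + -800 + -147.01 = -1148.2 kJ/kg
Q = ṁ·Δh = 232.5 kg/h × -1148.2 kJ/kg = -266970 kJ/h
|Q| = 74.158 kW = 4449.5 kJ/min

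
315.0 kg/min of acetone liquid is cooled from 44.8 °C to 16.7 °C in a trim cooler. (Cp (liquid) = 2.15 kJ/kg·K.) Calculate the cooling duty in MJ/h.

Q_c = 1140 MJ/h

Q = ṁ·Cp·ΔT = 315.0 × 2.15 × (16.7 − 44.8) = -19031 kJ/min
Converting: 19031 / 60 s = 317.18 kW
Cooling duty = 1141.8 MJ/h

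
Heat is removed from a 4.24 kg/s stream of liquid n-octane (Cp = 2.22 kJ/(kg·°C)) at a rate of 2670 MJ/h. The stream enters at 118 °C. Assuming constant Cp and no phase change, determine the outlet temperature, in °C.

Q = 2670 MJ/h = 741.67 kJ/s
ΔT = Q/(ṁ·Cp) = 741.67/(4.24×2.22) = 78.793 K
T_out = 118 − 78.793 = 39.207 °C

T_out = 39.2 °C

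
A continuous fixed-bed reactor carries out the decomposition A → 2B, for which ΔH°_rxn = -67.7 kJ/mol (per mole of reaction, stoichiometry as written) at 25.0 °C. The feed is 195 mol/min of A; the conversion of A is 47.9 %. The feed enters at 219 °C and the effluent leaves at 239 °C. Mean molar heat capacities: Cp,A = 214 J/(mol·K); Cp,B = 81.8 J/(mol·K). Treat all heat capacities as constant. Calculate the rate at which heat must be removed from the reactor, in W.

Q_out = 108000 W

Extent of reaction ξ = 0.479 × 195 = 93.405 mol/min
Reaction term: ξ·ΔH°_rxn = 93.405 × -67.7 = -6323.5 kJ/min
Sensible, feed 219→25 °C: -8095.6 kJ/min
Outlet flows (mol/min): A 101.59, B 186.81
Sensible, products 25→239 °C: 7922.8 kJ/min
Q = ΔH = -6496.3 kJ/min = -108.27 kW
Heat removed = 108270 W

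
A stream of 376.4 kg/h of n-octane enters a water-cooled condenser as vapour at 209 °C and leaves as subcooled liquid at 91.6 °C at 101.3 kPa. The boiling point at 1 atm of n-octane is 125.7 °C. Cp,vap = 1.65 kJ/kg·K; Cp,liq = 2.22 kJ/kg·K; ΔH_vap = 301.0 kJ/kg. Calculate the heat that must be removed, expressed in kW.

Q_c = 53.8 kW

vapour 209→125.7 °C: -137.44 kJ/kg
condensation at 125.7 °C: -301 kJ/kg
liquid 125.7→91.6 °C: -75.702 kJ/kg
Δh = -137.44 + -301 + -75.702 = -514.15 kJ/kg
Q = ṁ·Δh = 376.4 kg/h × -514.15 kJ/kg = -193520 kJ/h
|Q| = 53.757 kW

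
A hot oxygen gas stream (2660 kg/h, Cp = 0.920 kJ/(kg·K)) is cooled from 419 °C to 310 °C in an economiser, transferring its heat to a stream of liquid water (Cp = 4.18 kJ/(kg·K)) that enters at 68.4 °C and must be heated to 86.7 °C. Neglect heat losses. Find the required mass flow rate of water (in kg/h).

ṁ_c = 3490 kg/h

Heat released by hot stream: Q = 2660 × 0.920 × (419 − 310) = 266740 kJ/h
Energy balance on cold side (adiabatic exchanger): Q = ṁ_c·Cp_c·(T_c,out − T_c,in)
ṁ_c = 266740 / [4.18 × (86.7 − 68.4)] = 3487.1 kg/h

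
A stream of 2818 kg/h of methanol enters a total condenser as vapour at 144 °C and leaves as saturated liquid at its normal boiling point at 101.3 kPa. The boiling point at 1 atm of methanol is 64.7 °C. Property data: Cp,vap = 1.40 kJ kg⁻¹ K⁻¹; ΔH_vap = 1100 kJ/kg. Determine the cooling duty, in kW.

vapour 144→64.7 °C: -111.02 kJ/kg
condensation at 64.7 °C: -1100 kJ/kg
Δh = -111.02 + -1100 = -1211 kJ/kg
Q = ṁ·Δh = 2818 kg/h × -1211 kJ/kg = -3.4127e+06 kJ/h
|Q| = 947.96 kW

Q_c = 948 kW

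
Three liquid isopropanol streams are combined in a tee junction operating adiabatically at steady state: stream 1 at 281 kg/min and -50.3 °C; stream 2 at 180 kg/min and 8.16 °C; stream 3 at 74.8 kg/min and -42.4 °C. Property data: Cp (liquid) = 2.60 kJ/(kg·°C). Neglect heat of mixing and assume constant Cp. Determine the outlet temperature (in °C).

Energy balance with Q = 0: Σ ṁᵢCp,ᵢ(T_out − Tᵢ) = 0
Σ ṁᵢCp,ᵢTᵢ = 281×2.60×-50.3 + 180×2.60×8.16 + 74.8×2.60×-42.4 = -41176
Σ ṁᵢCp,ᵢ = 281×2.60 + 180×2.60 + 74.8×2.60 = 1393.1
T_out = -41176 / 1393.1 = -29.558 °C

T_out = -29.6 °C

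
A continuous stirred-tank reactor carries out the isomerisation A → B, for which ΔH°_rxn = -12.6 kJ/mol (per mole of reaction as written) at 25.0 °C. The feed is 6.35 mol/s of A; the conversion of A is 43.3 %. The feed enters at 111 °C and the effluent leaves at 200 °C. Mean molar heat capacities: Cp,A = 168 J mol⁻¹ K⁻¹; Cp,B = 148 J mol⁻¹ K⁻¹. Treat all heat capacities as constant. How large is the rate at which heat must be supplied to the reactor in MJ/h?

Q_in = 182 MJ/h

Extent of reaction ξ = 0.433 × 6.35 = 2.7495 mol/s
Reaction term: ξ·ΔH°_rxn = 2.7495 × -12.6 = -34.644 kJ/s
Sensible, feed 111→25 °C: -91.745 kJ/s
Outlet flows (mol/s): A 3.6004, B 2.7495
Sensible, products 25→200 °C: 177.07 kJ/s
Q = ΔH = 50.677 kJ/s = 50.677 kW
Heat supplied = 182.44 MJ/h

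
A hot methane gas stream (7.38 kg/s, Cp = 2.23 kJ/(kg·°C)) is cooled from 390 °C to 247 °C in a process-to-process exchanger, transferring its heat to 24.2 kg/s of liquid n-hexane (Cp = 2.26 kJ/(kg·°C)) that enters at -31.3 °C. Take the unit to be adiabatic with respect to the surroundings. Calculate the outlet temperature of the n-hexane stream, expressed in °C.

Heat released by hot stream: Q = 7.38 × 2.23 × (390 − 247) = 2353.4 kJ/s
Energy balance on cold side (adiabatic exchanger): Q = ṁ_c·Cp_c·(T_c,out − T_c,in)
T_c,out = -31.3 + 2353.4/(24.2 × 2.26) = 11.73 °C

T_c,out = 11.7 °C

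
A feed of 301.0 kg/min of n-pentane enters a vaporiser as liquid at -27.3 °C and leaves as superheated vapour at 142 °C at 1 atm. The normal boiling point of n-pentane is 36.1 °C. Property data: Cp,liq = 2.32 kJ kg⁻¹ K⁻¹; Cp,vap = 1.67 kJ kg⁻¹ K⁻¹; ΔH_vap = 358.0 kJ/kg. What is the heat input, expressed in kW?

liquid -27.3→36.1 °C: 147.09 kJ/kg
vaporisation at 36.1 °C: 358 kJ/kg
vapour 36.1→142 °C: 176.85 kJ/kg
Δh = 147.09 + 358 + 176.85 = 681.94 kJ/kg
Q = ṁ·Δh = 301.0 kg/min × 681.94 kJ/kg = 205260 kJ/min
|Q| = 3421.1 kW

Q = 3420 kW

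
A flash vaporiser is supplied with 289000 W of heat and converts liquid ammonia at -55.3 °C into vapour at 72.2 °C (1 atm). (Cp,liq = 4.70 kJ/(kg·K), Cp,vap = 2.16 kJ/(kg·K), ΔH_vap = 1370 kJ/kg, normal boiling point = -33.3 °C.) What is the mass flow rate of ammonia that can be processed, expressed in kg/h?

Δh = 4.70×(-33.3−-55.3) + 1370 + 2.16×(72.2−-33.3) = 1701.3 kJ/kg
Q = 289000 W = 289 kJ/s = 1.0404e+06 kJ/h
ṁ = Q/Δh = 1.0404e+06 / 1701.3 = 611.54 kg/h

ṁ = 612 kg/h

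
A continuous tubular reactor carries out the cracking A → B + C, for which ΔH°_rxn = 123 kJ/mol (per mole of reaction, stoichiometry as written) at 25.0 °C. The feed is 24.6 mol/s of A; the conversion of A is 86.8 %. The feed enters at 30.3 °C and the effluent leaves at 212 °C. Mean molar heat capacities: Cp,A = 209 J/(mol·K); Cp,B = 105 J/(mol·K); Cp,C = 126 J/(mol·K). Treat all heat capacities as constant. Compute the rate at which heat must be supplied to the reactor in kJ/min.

Extent of reaction ξ = 0.868 × 24.6 = 21.353 mol/s
Reaction term: ξ·ΔH°_rxn = 21.353 × 123 = 2626.4 kJ/s
Sensible, feed 30.3→25 °C: -27.249 kJ/s
Outlet flows (mol/s): A 3.2472, B 21.353, C 21.353
Sensible, products 25→212 °C: 1049.3 kJ/s
Q = ΔH = 3648.4 kJ/s = 3648.4 kW
Heat supplied = 218910 kJ/min

Q_in = 219000 kJ/min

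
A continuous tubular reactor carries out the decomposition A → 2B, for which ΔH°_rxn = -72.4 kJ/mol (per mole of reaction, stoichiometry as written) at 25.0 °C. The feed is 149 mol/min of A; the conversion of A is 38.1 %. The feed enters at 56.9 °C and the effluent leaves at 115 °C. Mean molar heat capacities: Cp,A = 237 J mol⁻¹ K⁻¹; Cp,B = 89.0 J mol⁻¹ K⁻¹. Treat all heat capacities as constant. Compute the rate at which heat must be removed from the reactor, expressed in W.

Q_out = 39300 W

Extent of reaction ξ = 0.381 × 149 = 56.769 mol/min
Reaction term: ξ·ΔH°_rxn = 56.769 × -72.4 = -4110.1 kJ/min
Sensible, feed 56.9→25 °C: -1126.5 kJ/min
Outlet flows (mol/min): A 92.231, B 113.54
Sensible, products 25→115 °C: 2876.7 kJ/min
Q = ΔH = -2359.8 kJ/min = -39.331 kW
Heat removed = 39331 W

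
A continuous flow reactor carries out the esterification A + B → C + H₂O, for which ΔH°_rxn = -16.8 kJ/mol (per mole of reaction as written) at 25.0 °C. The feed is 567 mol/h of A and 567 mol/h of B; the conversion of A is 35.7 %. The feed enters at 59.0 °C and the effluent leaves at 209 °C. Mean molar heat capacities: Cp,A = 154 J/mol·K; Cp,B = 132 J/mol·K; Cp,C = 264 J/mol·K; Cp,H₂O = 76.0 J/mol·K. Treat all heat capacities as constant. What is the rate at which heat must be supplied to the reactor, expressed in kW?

Extent of reaction ξ = 0.357 × 567 = 202.42 mol/h
Reaction term: ξ·ΔH°_rxn = 202.42 × -16.8 = -3400.6 kJ/h
Sensible, feed 59.0→25 °C: -5513.5 kJ/h
Outlet flows (mol/h): A 364.58, B 364.58, C 202.42, H₂O 202.42
Sensible, products 25→209 °C: 31849 kJ/h
Q = ΔH = 22935 kJ/h = 6.3708 kW
Heat supplied = 6.3708 kW

Q_in = 6.37 kW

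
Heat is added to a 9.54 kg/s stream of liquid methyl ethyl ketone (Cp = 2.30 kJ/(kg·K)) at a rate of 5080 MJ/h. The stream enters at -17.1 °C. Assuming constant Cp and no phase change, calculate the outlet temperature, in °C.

Q = 5080 MJ/h = 1411.1 kJ/s
ΔT = Q/(ṁ·Cp) = 1411.1/(9.54×2.30) = 64.311 K
T_out = -17.1 + 64.311 = 47.211 °C

T_out = 47.2 °C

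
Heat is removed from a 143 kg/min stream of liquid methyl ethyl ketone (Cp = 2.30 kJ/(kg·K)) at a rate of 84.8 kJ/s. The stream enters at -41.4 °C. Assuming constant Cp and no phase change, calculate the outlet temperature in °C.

T_out = -56.9 °C

Q = 84.8 kJ/s = 5088 kJ/min
ΔT = Q/(ṁ·Cp) = 5088/(143×2.30) = 15.47 K
T_out = -41.4 − 15.47 = -56.87 °C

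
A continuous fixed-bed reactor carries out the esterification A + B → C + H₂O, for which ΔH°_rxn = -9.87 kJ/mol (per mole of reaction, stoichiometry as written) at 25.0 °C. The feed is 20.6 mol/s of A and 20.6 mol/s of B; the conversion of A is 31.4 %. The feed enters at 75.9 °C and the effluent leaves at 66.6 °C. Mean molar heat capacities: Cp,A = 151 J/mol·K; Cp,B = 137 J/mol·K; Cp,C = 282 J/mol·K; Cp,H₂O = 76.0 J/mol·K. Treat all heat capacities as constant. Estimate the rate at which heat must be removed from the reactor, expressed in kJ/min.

Q_out = 6010 kJ/min

Extent of reaction ξ = 0.314 × 20.6 = 6.4684 mol/s
Reaction term: ξ·ΔH°_rxn = 6.4684 × -9.87 = -63.843 kJ/s
Sensible, feed 75.9→25 °C: -301.98 kJ/s
Outlet flows (mol/s): A 14.132, B 14.132, C 6.4684, H₂O 6.4684
Sensible, products 25→66.6 °C: 265.64 kJ/s
Q = ΔH = -100.18 kJ/s = -100.18 kW
Heat removed = 6010.9 kJ/min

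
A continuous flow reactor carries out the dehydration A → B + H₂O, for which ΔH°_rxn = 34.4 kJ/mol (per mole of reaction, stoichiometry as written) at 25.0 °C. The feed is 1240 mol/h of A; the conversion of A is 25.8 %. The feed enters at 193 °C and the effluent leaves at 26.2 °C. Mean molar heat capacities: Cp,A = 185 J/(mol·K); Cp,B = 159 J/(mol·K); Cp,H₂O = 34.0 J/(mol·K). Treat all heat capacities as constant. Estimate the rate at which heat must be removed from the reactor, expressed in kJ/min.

Q_out = 454 kJ/min

Extent of reaction ξ = 0.258 × 1240 = 319.92 mol/h
Reaction term: ξ·ΔH°_rxn = 319.92 × 34.4 = 11005 kJ/h
Sensible, feed 193→25 °C: -38539 kJ/h
Outlet flows (mol/h): A 920.08, B 319.92, H₂O 319.92
Sensible, products 25→26.2 °C: 278.35 kJ/h
Q = ΔH = -27256 kJ/h = -7.571 kW
Heat removed = 454.26 kJ/min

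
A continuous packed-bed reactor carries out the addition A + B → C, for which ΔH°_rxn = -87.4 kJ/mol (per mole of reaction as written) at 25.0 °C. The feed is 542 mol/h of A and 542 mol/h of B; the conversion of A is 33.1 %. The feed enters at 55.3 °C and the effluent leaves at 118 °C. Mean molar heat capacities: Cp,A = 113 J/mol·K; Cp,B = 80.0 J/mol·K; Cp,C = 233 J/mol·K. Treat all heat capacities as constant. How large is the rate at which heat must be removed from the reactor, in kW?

Q_out = 2.35 kW

Extent of reaction ξ = 0.331 × 542 = 179.4 mol/h
Reaction term: ξ·ΔH°_rxn = 179.4 × -87.4 = -15680 kJ/h
Sensible, feed 55.3→25 °C: -3169.6 kJ/h
Outlet flows (mol/h): A 362.6, B 362.6, C 179.4
Sensible, products 25→118 °C: 10396 kJ/h
Q = ΔH = -8453.6 kJ/h = -2.3482 kW
Heat removed = 2.3482 kW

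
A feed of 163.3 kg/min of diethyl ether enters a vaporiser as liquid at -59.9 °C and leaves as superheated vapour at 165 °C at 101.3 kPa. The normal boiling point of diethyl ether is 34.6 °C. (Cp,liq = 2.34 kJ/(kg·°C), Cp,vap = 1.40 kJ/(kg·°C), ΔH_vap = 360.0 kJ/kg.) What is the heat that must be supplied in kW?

liquid -59.9→34.6 °C: 221.13 kJ/kg
vaporisation at 34.6 °C: 360 kJ/kg
vapour 34.6→165 °C: 182.56 kJ/kg
Δh = 221.13 + 360 + 182.56 = 763.69 kJ/kg
Q = ṁ·Δh = 163.3 kg/min × 763.69 kJ/kg = 124710 kJ/min
|Q| = 2078.5 kW

Q = 2080 kW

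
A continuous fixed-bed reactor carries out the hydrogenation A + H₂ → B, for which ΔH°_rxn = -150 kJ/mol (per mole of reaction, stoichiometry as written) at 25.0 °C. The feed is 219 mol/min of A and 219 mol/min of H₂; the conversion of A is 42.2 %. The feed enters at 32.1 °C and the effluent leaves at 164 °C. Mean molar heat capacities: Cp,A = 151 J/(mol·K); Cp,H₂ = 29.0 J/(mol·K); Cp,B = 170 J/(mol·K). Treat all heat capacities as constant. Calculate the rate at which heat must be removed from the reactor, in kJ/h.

Q_out = 527000 kJ/h

Extent of reaction ξ = 0.422 × 219 = 92.418 mol/min
Reaction term: ξ·ΔH°_rxn = 92.418 × -150 = -13863 kJ/min
Sensible, feed 32.1→25 °C: -279.88 kJ/min
Outlet flows (mol/min): A 126.58, H₂ 126.58, B 92.418
Sensible, products 25→164 °C: 5350.9 kJ/min
Q = ΔH = -8791.7 kJ/min = -146.53 kW
Heat removed = 527500 kJ/h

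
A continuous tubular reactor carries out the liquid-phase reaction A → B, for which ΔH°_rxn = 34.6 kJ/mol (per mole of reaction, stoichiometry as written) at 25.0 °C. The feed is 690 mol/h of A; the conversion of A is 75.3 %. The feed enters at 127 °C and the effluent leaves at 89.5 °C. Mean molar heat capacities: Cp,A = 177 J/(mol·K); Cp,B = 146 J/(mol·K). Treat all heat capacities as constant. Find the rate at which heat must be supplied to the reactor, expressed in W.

Extent of reaction ξ = 0.753 × 690 = 519.57 mol/h
Reaction term: ξ·ΔH°_rxn = 519.57 × 34.6 = 17977 kJ/h
Sensible, feed 127→25 °C: -12457 kJ/h
Outlet flows (mol/h): A 170.43, B 519.57
Sensible, products 25→89.5 °C: 6838.5 kJ/h
Q = ΔH = 12358 kJ/h = 3.4329 kW
Heat supplied = 3432.9 W

Q_in = 3430 W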